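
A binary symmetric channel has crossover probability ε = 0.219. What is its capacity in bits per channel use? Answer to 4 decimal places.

0.2417 bits

Binary symmetric channel: C = 1 − h₂(ε) where h₂ is the binary entropy function.
h₂(0.219) = −0.219·log₂0.219 − 0.781·log₂0.781 = 0.7583.
C = 1 − 0.7583 = 0.2417 bits per channel use.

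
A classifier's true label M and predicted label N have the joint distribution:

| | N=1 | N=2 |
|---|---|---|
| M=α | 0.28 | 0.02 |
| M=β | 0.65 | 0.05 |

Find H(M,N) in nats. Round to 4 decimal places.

H(M,N) = −Σ p(x,y)·ln p(x,y) over all 4 cells.
  cell (α,1): −0.28·ln0.28 = 0.35643
  cell (α,2): −0.02·ln0.02 = 0.07824
  cell (β,1): −0.65·ln0.65 = 0.28001
  cell (β,2): −0.05·ln0.05 = 0.14979
Sum = 0.8645 nats.

0.8645 nats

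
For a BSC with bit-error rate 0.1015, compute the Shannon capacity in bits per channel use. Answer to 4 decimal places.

Binary symmetric channel: C = 1 − h₂(ε) where h₂ is the binary entropy function.
h₂(0.1015) = −0.1015·log₂0.1015 − 0.8985·log₂0.8985 = 0.4737.
C = 1 − 0.4737 = 0.5263 bits per channel use.

0.5263 bits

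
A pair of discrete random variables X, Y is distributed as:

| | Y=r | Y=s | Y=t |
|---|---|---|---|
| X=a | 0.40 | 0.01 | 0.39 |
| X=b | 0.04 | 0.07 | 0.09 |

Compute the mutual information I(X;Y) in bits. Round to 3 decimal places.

0.151 bits

Marginals: p(X) = (0.8000, 0.2000), p(Y) = (0.4400, 0.0800, 0.4800).
I(X;Y) = Σ p(x,y)·log₂[p(x,y)/(p(x)p(y))].
  (a,r): 0.40·log₂(1.1364) = 0.0738
  (a,s): 0.01·log₂(0.1562) = -0.0268
  (a,t): 0.39·log₂(1.0156) = 0.0087
  (b,r): 0.04·log₂(0.4545) = -0.0455
  (b,s): 0.07·log₂(4.3750) = 0.1490
  (b,t): 0.09·log₂(0.9375) = -0.0084
Sum = 0.151 bits.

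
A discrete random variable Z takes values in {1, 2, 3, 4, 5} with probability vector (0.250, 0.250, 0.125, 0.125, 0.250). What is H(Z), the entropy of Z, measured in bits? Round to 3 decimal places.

H(Z) = −Σ p·log₂ p.
  −(0.250)·log₂(0.250) = 0.5000
  −(0.250)·log₂(0.250) = 0.5000
  −(0.125)·log₂(0.125) = 0.3750
  −(0.125)·log₂(0.125) = 0.3750
  −(0.250)·log₂(0.250) = 0.5000
Sum: 0.5000 + 0.5000 + 0.3750 + 0.3750 + 0.5000 = 2.250 bits.

2.250 bits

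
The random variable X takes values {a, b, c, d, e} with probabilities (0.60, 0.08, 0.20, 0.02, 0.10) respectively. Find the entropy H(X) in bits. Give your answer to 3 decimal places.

H(X) = −Σ p·log₂ p.
  −(0.60)·log₂(0.60) = 0.4422
  −(0.08)·log₂(0.08) = 0.2915
  −(0.20)·log₂(0.20) = 0.4644
  −(0.02)·log₂(0.02) = 0.1129
  −(0.10)·log₂(0.10) = 0.3322
Sum: 0.4422 + 0.2915 + 0.4644 + 0.1129 + 0.3322 = 1.643 bits.

1.643 bits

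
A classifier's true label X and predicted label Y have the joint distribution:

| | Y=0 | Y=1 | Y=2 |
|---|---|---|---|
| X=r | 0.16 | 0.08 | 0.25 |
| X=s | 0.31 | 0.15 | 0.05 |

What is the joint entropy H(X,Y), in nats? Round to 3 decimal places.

1.639 nats

H(X,Y) = −Σ p(x,y)·ln p(x,y) over all 6 cells.
  cell (r,0): −0.16·ln0.16 = 0.2932
  cell (r,1): −0.08·ln0.08 = 0.2021
  cell (r,2): −0.25·ln0.25 = 0.3466
  cell (s,0): −0.31·ln0.31 = 0.3631
  cell (s,1): −0.15·ln0.15 = 0.2846
  cell (s,2): −0.05·ln0.05 = 0.1498
Sum = 1.639 nats.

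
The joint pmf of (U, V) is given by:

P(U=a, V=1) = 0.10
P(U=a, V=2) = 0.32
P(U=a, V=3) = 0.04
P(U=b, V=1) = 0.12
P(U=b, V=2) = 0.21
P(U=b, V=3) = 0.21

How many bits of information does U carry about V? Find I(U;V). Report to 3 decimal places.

Marginals: p(U) = (0.4600, 0.5400), p(V) = (0.2200, 0.5300, 0.2500).
I(U;V) = H(U) + H(V) − H(U,V).
H(U) = 0.9954, H(V) = 1.4660, H(U,V) = 2.3567.
I(U;V) = 0.9954 + 1.4660 − 2.3567 = 0.105 bits.

0.105 bits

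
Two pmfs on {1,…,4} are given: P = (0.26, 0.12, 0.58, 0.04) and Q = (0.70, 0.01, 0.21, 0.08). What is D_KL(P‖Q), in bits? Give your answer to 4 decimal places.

0.8688 bits

D(P‖Q) = Σ p·log₂(p/q).
  0.26·log₂(0.26/0.70) = -0.37150
  0.12·log₂(0.12/0.01) = 0.43020
  0.58·log₂(0.58/0.21) = 0.85008
  0.04·log₂(0.04/0.08) = -0.04000
D(P‖Q) = 0.8688 bits.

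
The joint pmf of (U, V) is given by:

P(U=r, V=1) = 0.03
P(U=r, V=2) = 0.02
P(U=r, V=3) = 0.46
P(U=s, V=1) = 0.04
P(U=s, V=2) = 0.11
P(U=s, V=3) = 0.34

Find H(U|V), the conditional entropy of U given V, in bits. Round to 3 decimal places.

0.936 bits

Chain rule: H(U|V) = H(U,V) − H(V).
Marginals: p(U) = (0.5100, 0.4900), p(V) = (0.0700, 0.1300, 0.8000).
H(U,V) = 1.8452 bits; H(V) = 0.9087 bits.
H(U|V) = 1.8452 − 0.9087 = 0.936 bits.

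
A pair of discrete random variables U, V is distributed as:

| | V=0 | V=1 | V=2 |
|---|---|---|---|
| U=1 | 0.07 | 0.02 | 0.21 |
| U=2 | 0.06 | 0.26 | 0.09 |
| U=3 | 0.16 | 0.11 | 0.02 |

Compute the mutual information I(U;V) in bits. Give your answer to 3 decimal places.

0.338 bits

Marginals: p(U) = (0.3000, 0.4100, 0.2900), p(V) = (0.2900, 0.3900, 0.3200).
I(U;V) = Σ p(x,y)·log₂[p(x,y)/(p(x)p(y))].
  (1,0): 0.07·log₂(0.8046) = -0.0220
  (1,1): 0.02·log₂(0.1709) = -0.0510
  (1,2): 0.21·log₂(2.1875) = 0.2371
  (2,0): 0.06·log₂(0.5046) = -0.0592
  (2,1): 0.26·log₂(1.6260) = 0.1823
  (2,2): 0.09·log₂(0.6860) = -0.0489
  (3,0): 0.16·log₂(1.9025) = 0.1485
  (3,1): 0.11·log₂(0.9726) = -0.0044
  (3,2): 0.02·log₂(0.2155) = -0.0443
Sum = 0.338 bits.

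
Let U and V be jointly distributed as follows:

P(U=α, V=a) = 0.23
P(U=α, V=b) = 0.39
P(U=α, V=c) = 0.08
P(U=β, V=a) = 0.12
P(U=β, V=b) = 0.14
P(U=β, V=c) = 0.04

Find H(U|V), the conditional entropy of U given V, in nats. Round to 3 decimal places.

0.607 nats

Chain rule: H(U|V) = H(U,V) − H(V).
Marginals: p(U) = (0.7000, 0.3000), p(V) = (0.3500, 0.5300, 0.1200).
H(U,V) = 1.5658 nats; H(V) = 0.9584 nats.
H(U|V) = 1.5658 − 0.9584 = 0.607 nats.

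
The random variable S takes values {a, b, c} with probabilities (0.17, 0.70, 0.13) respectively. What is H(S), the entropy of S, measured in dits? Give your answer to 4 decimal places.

H(S) = −Σ p·log₁₀ p.
  −(0.17)·log₁₀(0.17) = 0.13082
  −(0.70)·log₁₀(0.70) = 0.10843
  −(0.13)·log₁₀(0.13) = 0.11519
Sum: 0.13082 + 0.10843 + 0.11519 = 0.3544 dits.

0.3544 dits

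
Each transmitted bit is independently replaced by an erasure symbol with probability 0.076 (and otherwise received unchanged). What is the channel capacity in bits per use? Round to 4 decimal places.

Binary erasure channel: capacity C = 1 − ε.
C = 1 − 0.076 = 0.9240 bits per channel use.

0.9240 bits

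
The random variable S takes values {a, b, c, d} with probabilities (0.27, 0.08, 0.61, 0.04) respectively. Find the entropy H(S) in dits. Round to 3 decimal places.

0.428 dits

H(S) = −Σ p·log₁₀ p.
  −(0.27)·log₁₀(0.27) = 0.1535
  −(0.08)·log₁₀(0.08) = 0.0878
  −(0.61)·log₁₀(0.61) = 0.1309
  −(0.04)·log₁₀(0.04) = 0.0559
Sum: 0.1535 + 0.0878 + 0.1309 + 0.0559 = 0.428 dits.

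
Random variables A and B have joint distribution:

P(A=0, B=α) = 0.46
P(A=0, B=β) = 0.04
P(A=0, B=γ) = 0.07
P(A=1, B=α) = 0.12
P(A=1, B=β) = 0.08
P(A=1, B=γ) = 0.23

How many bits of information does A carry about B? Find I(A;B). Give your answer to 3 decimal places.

Marginals: p(A) = (0.5700, 0.4300), p(B) = (0.5800, 0.1200, 0.3000).
I(A;B) = H(A) + H(B) − H(A,B).
H(A) = 0.9858, H(B) = 1.3440, H(A,B) = 2.1159.
I(A;B) = 0.9858 + 1.3440 − 2.1159 = 0.214 bits.

0.214 bits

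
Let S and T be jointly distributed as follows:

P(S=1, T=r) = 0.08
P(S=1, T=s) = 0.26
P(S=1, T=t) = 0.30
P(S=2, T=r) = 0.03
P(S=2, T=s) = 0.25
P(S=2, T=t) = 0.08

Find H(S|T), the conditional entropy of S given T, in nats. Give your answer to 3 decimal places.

Chain rule: H(S|T) = H(S,T) − H(T).
Marginals: p(S) = (0.6400, 0.3600), p(T) = (0.1100, 0.5100, 0.3800).
H(S,T) = 1.5673 nats; H(T) = 0.9539 nats.
H(S|T) = 1.5673 − 0.9539 = 0.613 nats.

0.613 nats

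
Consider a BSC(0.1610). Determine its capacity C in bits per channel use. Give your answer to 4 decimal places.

Binary symmetric channel: C = 1 − h₂(ε) where h₂ is the binary entropy function.
h₂(0.1610) = −0.1610·log₂0.1610 − 0.8390·log₂0.8390 = 0.6367.
C = 1 − 0.6367 = 0.3633 bits per channel use.

0.3633 bits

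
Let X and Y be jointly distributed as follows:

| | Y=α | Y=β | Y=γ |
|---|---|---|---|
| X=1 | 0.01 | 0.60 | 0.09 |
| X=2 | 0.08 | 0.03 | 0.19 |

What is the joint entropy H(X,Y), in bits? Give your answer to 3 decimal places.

1.720 bits

H(X,Y) = −Σ p(x,y)·log₂ p(x,y) over all 6 cells.
  cell (1,α): −0.01·log₂0.01 = 0.0664
  cell (1,β): −0.60·log₂0.60 = 0.4422
  cell (1,γ): −0.09·log₂0.09 = 0.3127
  cell (2,α): −0.08·log₂0.08 = 0.2915
  cell (2,β): −0.03·log₂0.03 = 0.1518
  cell (2,γ): −0.19·log₂0.19 = 0.4552
Sum = 1.720 bits.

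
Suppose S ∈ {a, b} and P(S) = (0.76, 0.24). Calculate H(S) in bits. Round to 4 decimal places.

0.7950 bits

H(S) = −Σ p·log₂ p.
  −(0.76)·log₂(0.76) = 0.30091
  −(0.24)·log₂(0.24) = 0.49413
Sum: 0.30091 + 0.49413 = 0.7950 bits.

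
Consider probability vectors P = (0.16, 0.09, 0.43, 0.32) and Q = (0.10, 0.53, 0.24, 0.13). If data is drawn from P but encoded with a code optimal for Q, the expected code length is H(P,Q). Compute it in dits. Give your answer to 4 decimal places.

H(P,Q) = −Σ p·log₁₀ q.
  −0.16·log₁₀(0.10) = 0.16000
  −0.09·log₁₀(0.53) = 0.02482
  −0.43·log₁₀(0.24) = 0.26651
  −0.32·log₁₀(0.13) = 0.28354
H(P,Q) = 0.7349 dits.

0.7349 dits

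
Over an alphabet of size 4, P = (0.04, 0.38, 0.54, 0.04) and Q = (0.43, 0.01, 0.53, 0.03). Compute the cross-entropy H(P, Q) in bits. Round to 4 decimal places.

3.2703 bits

H(P,Q) = −Σ p·log₂ q.
  −0.04·log₂(0.43) = 0.04870
  −0.38·log₂(0.01) = 2.52467
  −0.54·log₂(0.53) = 0.49461
  −0.04·log₂(0.03) = 0.20236
H(P,Q) = 3.2703 bits.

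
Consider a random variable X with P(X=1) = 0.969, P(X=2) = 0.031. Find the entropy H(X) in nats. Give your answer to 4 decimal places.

0.1382 nats

H(X) = −Σ p·ln p.
  −(0.969)·ln(0.969) = 0.03051
  −(0.031)·ln(0.031) = 0.10769
Sum: 0.03051 + 0.10769 = 0.1382 nats.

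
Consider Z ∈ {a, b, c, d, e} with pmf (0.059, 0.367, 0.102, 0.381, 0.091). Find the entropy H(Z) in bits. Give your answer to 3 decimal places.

1.953 bits

H(Z) = −Σ p·log₂ p.
  −(0.059)·log₂(0.059) = 0.2409
  −(0.367)·log₂(0.367) = 0.5307
  −(0.102)·log₂(0.102) = 0.3359
  −(0.381)·log₂(0.381) = 0.5304
  −(0.091)·log₂(0.091) = 0.3147
Sum: 0.2409 + 0.5307 + 0.3359 + 0.5304 + 0.3147 = 1.953 bits.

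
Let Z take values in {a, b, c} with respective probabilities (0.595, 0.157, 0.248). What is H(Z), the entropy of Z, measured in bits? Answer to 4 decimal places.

H(Z) = −Σ p·log₂ p.
  −(0.595)·log₂(0.595) = 0.44568
  −(0.157)·log₂(0.157) = 0.41937
  −(0.248)·log₂(0.248) = 0.49887
Sum: 0.44568 + 0.41937 + 0.49887 = 1.3639 bits.

1.3639 bits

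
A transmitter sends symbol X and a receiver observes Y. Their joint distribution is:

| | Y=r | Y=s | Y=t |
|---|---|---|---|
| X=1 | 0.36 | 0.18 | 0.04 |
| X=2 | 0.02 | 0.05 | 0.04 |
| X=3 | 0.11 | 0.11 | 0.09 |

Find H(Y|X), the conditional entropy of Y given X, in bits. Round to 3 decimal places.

1.360 bits

Chain rule: H(Y|X) = H(X,Y) − H(X).
Marginals: p(X) = (0.5800, 0.1100, 0.3100), p(Y) = (0.4900, 0.3400, 0.1700).
H(X,Y) = 2.6896 bits; H(X) = 1.3299 bits.
H(Y|X) = 2.6896 − 1.3299 = 1.360 bits.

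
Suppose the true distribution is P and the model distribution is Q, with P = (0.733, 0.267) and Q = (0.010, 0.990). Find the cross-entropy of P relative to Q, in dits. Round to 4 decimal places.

1.4672 dits

H(P,Q) = −Σ p·log₁₀ q.
  −0.733·log₁₀(0.010) = 1.46600
  −0.267·log₁₀(0.990) = 0.00117
H(P,Q) = 1.4672 dits.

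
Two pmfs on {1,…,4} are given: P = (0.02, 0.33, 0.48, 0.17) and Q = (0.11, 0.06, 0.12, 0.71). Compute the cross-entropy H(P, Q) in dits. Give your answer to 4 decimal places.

H(P,Q) = −Σ p·log₁₀ q.
  −0.02·log₁₀(0.11) = 0.01917
  −0.33·log₁₀(0.06) = 0.40321
  −0.48·log₁₀(0.12) = 0.44199
  −0.17·log₁₀(0.71) = 0.02529
H(P,Q) = 0.8897 dits.

0.8897 dits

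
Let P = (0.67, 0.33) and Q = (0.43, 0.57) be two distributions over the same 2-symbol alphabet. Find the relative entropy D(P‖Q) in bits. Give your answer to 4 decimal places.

0.1685 bits

D(P‖Q) = Σ p·log₂(p/q).
  0.67·log₂(0.67/0.43) = 0.42868
  0.33·log₂(0.33/0.57) = -0.26020
D(P‖Q) = 0.1685 bits.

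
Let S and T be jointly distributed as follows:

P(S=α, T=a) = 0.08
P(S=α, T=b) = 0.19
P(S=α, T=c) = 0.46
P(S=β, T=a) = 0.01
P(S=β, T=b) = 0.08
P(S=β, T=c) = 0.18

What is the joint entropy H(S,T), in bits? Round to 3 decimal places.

H(S,T) = −Σ p(x,y)·log₂ p(x,y) over all 6 cells.
  cell (α,a): −0.08·log₂0.08 = 0.2915
  cell (α,b): −0.19·log₂0.19 = 0.4552
  cell (α,c): −0.46·log₂0.46 = 0.5153
  cell (β,a): −0.01·log₂0.01 = 0.0664
  cell (β,b): −0.08·log₂0.08 = 0.2915
  cell (β,c): −0.18·log₂0.18 = 0.4453
Sum = 2.065 bits.

2.065 bits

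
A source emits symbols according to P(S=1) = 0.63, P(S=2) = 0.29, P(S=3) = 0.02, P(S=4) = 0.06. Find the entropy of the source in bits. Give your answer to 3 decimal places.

H(S) = −Σ p·log₂ p.
  −(0.63)·log₂(0.63) = 0.4199
  −(0.29)·log₂(0.29) = 0.5179
  −(0.02)·log₂(0.02) = 0.1129
  −(0.06)·log₂(0.06) = 0.2435
Sum: 0.4199 + 0.5179 + 0.1129 + 0.2435 = 1.294 bits.

1.294 bits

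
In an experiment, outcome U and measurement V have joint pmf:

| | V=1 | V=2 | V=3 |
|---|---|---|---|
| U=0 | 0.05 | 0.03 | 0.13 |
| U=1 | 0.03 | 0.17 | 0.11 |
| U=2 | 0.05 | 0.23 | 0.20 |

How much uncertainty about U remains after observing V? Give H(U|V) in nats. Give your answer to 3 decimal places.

Marginals: p(U) = (0.2100, 0.3100, 0.4800), p(V) = (0.1300, 0.4300, 0.4400).
H(U|V) = Σ p(V) · H(U|V=·).
  V=1: p=0.1300, H(U|V=1) = 1.0734
  V=2: p=0.4300, H(U|V=2) = 0.8873
  V=3: p=0.4400, H(U|V=3) = 1.0652
Weighted sum = 0.990 nats.

0.990 nats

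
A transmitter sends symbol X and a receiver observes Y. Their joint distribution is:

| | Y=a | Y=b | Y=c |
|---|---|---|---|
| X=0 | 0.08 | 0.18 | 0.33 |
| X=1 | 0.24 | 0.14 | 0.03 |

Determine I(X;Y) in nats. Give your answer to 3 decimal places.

0.174 nats

Marginals: p(X) = (0.5900, 0.4100), p(Y) = (0.3200, 0.3200, 0.3600).
I(X;Y) = Σ p(x,y)·ln[p(x,y)/(p(x)p(y))].
  (0,a): 0.08·ln(0.4237) = -0.0687
  (0,b): 0.18·ln(0.9534) = -0.0086
  (0,c): 0.33·ln(1.5537) = 0.1454
  (1,a): 0.24·ln(1.8293) = 0.1449
  (1,b): 0.14·ln(1.0671) = 0.0091
  (1,c): 0.03·ln(0.2033) = -0.0478
Sum = 0.174 nats.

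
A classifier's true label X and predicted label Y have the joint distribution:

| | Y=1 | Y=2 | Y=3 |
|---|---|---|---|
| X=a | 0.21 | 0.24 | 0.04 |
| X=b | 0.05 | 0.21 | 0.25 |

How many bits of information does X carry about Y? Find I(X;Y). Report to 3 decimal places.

0.200 bits

Marginals: p(X) = (0.4900, 0.5100), p(Y) = (0.2600, 0.4500, 0.2900).
I(X;Y) = Σ p(x,y)·log₂[p(x,y)/(p(x)p(y))].
  (a,1): 0.21·log₂(1.6484) = 0.1514
  (a,2): 0.24·log₂(1.0884) = 0.0293
  (a,3): 0.04·log₂(0.2815) = -0.0732
  (b,1): 0.05·log₂(0.3771) = -0.0704
  (b,2): 0.21·log₂(0.9150) = -0.0269
  (b,3): 0.25·log₂(1.6903) = 0.1893
Sum = 0.200 bits.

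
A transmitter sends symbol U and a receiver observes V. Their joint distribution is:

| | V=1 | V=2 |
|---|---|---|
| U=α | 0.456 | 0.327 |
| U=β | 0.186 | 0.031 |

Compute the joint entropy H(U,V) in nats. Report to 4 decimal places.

H(U,V) = −Σ p(x,y)·ln p(x,y) over all 4 cells.
  cell (α,1): −0.456·ln0.456 = 0.35808
  cell (α,2): −0.327·ln0.327 = 0.36552
  cell (β,1): −0.186·ln0.186 = 0.31285
  cell (β,2): −0.031·ln0.031 = 0.10769
Sum = 1.1441 nats.

1.1441 nats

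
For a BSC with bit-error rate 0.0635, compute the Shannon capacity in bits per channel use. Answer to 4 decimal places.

0.6588 bits

Binary symmetric channel: C = 1 − h₂(ε) where h₂ is the binary entropy function.
h₂(0.0635) = −0.0635·log₂0.0635 − 0.9365·log₂0.9365 = 0.3412.
C = 1 − 0.3412 = 0.6588 bits per channel use.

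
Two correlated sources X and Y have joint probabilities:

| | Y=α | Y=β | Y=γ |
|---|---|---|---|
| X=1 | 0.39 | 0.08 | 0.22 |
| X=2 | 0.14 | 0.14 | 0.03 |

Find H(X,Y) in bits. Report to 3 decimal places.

2.248 bits

H(X,Y) = −Σ p(x,y)·log₂ p(x,y) over all 6 cells.
  cell (1,α): −0.39·log₂0.39 = 0.5298
  cell (1,β): −0.08·log₂0.08 = 0.2915
  cell (1,γ): −0.22·log₂0.22 = 0.4806
  cell (2,α): −0.14·log₂0.14 = 0.3971
  cell (2,β): −0.14·log₂0.14 = 0.3971
  cell (2,γ): −0.03·log₂0.03 = 0.1518
Sum = 2.248 bits.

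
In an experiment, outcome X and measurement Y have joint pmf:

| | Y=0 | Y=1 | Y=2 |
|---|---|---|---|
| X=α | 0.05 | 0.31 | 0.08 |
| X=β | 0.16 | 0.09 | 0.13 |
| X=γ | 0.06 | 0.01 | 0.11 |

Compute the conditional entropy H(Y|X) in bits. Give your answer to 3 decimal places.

1.313 bits

Chain rule: H(Y|X) = H(X,Y) − H(X).
Marginals: p(X) = (0.4400, 0.3800, 0.1800), p(Y) = (0.2700, 0.4100, 0.3200).
H(X,Y) = 2.8100 bits; H(X) = 1.4969 bits.
H(Y|X) = 2.8100 − 1.4969 = 1.313 bits.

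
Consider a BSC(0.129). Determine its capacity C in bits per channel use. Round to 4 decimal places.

0.4453 bits

Binary symmetric channel: C = 1 − h₂(ε) where h₂ is the binary entropy function.
h₂(0.129) = −0.129·log₂0.129 − 0.871·log₂0.871 = 0.5547.
C = 1 − 0.5547 = 0.4453 bits per channel use.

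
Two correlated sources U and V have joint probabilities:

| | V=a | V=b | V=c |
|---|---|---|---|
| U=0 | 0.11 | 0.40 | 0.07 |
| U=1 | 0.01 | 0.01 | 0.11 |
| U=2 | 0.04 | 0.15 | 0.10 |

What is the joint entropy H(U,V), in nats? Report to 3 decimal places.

H(U,V) = −Σ p(x,y)·ln p(x,y) over all 9 cells.
  cell (0,a): −0.11·ln0.11 = 0.2428
  cell (0,b): −0.40·ln0.40 = 0.3665
  cell (0,c): −0.07·ln0.07 = 0.1861
  cell (1,a): −0.01·ln0.01 = 0.0461
  cell (1,b): −0.01·ln0.01 = 0.0461
  cell (1,c): −0.11·ln0.11 = 0.2428
  cell (2,a): −0.04·ln0.04 = 0.1288
  cell (2,b): −0.15·ln0.15 = 0.2846
  cell (2,c): −0.10·ln0.10 = 0.2303
Sum = 1.774 nats.

1.774 nats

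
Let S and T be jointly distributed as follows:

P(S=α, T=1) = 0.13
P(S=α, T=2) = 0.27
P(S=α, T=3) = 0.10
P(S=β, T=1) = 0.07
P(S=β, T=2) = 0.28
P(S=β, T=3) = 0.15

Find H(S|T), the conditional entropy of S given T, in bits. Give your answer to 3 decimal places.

Chain rule: H(S|T) = H(S,T) − H(T).
Marginals: p(S) = (0.5000, 0.5000), p(T) = (0.2000, 0.5500, 0.2500).
H(S,T) = 2.4182 bits; H(T) = 1.4388 bits.
H(S|T) = 2.4182 − 1.4388 = 0.979 bits.

0.979 bits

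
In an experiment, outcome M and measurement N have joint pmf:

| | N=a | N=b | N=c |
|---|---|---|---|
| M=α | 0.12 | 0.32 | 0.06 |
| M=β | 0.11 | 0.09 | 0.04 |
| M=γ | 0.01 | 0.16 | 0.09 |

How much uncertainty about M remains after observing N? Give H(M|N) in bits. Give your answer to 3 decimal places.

1.376 bits

Chain rule: H(M|N) = H(M,N) − H(N).
Marginals: p(M) = (0.5000, 0.2400, 0.2600), p(N) = (0.2400, 0.5700, 0.1900).
H(M,N) = 2.7874 bits; H(N) = 1.4116 bits.
H(M|N) = 2.7874 − 1.4116 = 1.376 bits.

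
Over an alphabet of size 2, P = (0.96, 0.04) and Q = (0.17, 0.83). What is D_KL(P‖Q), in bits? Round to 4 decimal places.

D(P‖Q) = Σ p·log₂(p/q).
  0.96·log₂(0.96/0.17) = 2.39760
  0.04·log₂(0.04/0.83) = -0.17500
D(P‖Q) = 2.2226 bits.

2.2226 bits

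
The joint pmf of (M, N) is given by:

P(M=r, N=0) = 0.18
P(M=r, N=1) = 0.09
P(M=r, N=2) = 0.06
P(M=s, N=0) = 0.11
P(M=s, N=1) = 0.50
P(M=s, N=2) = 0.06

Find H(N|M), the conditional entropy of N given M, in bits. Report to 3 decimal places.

1.180 bits

Chain rule: H(N|M) = H(M,N) − H(M).
Marginals: p(M) = (0.3300, 0.6700), p(N) = (0.2900, 0.5900, 0.1200).
H(M,N) = 2.0953 bits; H(M) = 0.9149 bits.
H(N|M) = 2.0953 − 0.9149 = 1.180 bits.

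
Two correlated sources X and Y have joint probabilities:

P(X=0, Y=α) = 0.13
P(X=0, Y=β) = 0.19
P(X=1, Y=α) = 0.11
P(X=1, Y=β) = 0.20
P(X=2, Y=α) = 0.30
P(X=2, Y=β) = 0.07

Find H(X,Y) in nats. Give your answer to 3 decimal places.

1.693 nats

H(X,Y) = −Σ p(x,y)·ln p(x,y) over all 6 cells.
  cell (0,α): −0.13·ln0.13 = 0.2652
  cell (0,β): −0.19·ln0.19 = 0.3155
  cell (1,α): −0.11·ln0.11 = 0.2428
  cell (1,β): −0.20·ln0.20 = 0.3219
  cell (2,α): −0.30·ln0.30 = 0.3612
  cell (2,β): −0.07·ln0.07 = 0.1861
Sum = 1.693 nats.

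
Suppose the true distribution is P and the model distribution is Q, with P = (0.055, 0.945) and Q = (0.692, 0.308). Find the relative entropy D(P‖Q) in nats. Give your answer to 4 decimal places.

D(P‖Q) = Σ p·ln(p/q).
  0.055·ln(0.055/0.692) = -0.13927
  0.945·ln(0.945/0.308) = 1.05943
D(P‖Q) = 0.9202 nats.

0.9202 nats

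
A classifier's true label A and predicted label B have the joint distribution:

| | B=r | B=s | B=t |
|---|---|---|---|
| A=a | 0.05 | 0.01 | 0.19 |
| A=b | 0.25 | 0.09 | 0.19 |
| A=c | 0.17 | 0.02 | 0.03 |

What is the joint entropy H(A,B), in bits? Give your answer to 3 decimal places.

2.705 bits

H(A,B) = −Σ p(x,y)·log₂ p(x,y) over all 9 cells.
  cell (a,r): −0.05·log₂0.05 = 0.2161
  cell (a,s): −0.01·log₂0.01 = 0.0664
  cell (a,t): −0.19·log₂0.19 = 0.4552
  cell (b,r): −0.25·log₂0.25 = 0.5000
  cell (b,s): −0.09·log₂0.09 = 0.3127
  cell (b,t): −0.19·log₂0.19 = 0.4552
  cell (c,r): −0.17·log₂0.17 = 0.4346
  cell (c,s): −0.02·log₂0.02 = 0.1129
  cell (c,t): −0.03·log₂0.03 = 0.1518
Sum = 2.705 bits.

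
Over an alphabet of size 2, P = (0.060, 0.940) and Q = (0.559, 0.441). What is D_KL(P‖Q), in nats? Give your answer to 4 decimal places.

0.5775 nats

D(P‖Q) = Σ p·ln(p/q).
  0.060·ln(0.060/0.559) = -0.13391
  0.940·ln(0.940/0.441) = 0.71142
D(P‖Q) = 0.5775 nats.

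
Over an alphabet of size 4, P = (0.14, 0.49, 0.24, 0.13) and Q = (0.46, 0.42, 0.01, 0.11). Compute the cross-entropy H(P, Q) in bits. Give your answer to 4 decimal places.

H(P,Q) = −Σ p·log₂ q.
  −0.14·log₂(0.46) = 0.15684
  −0.49·log₂(0.42) = 0.61325
  −0.24·log₂(0.01) = 1.59453
  −0.13·log₂(0.11) = 0.41398
H(P,Q) = 2.7786 bits.

2.7786 bits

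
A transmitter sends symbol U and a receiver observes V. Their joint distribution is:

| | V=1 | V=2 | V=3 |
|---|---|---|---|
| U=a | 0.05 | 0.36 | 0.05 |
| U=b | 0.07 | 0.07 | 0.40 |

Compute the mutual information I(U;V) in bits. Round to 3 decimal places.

0.376 bits

Marginals: p(U) = (0.4600, 0.5400), p(V) = (0.1200, 0.4300, 0.4500).
I(U;V) = H(U) + H(V) − H(U,V).
H(U) = 0.9954, H(V) = 1.4090, H(U,V) = 2.0287.
I(U;V) = 0.9954 + 1.4090 − 2.0287 = 0.376 bits.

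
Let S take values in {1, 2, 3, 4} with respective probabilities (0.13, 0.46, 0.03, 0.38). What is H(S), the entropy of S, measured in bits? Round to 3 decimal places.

1.580 bits

H(S) = −Σ p·log₂ p.
  −(0.13)·log₂(0.13) = 0.3826
  −(0.46)·log₂(0.46) = 0.5153
  −(0.03)·log₂(0.03) = 0.1518
  −(0.38)·log₂(0.38) = 0.5305
Sum: 0.3826 + 0.5153 + 0.1518 + 0.5305 = 1.580 bits.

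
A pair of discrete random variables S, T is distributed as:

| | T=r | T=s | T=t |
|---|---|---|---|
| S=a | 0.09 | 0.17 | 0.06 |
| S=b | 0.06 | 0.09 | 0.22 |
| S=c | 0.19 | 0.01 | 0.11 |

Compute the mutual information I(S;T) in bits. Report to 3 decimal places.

Marginals: p(S) = (0.3200, 0.3700, 0.3100), p(T) = (0.3400, 0.2700, 0.3900).
I(S;T) = Σ p(x,y)·log₂[p(x,y)/(p(x)p(y))].
  (a,r): 0.09·log₂(0.8272) = -0.0246
  (a,s): 0.17·log₂(1.9676) = 0.1660
  (a,t): 0.06·log₂(0.4808) = -0.0634
  (b,r): 0.06·log₂(0.4769) = -0.0641
  (b,s): 0.09·log₂(0.9009) = -0.0136
  (b,t): 0.22·log₂(1.5246) = 0.1339
  (c,r): 0.19·log₂(1.8027) = 0.1615
  (c,s): 0.01·log₂(0.1195) = -0.0307
  (c,t): 0.11·log₂(0.9098) = -0.0150
Sum = 0.250 bits.

0.250 bits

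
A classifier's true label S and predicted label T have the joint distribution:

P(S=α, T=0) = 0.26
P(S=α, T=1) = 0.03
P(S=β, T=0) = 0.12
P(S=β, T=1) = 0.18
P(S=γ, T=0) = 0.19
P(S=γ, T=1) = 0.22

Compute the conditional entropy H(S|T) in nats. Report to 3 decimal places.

0.984 nats

Chain rule: H(S|T) = H(S,T) − H(T).
Marginals: p(S) = (0.2900, 0.3000, 0.4100), p(T) = (0.5700, 0.4300).
H(S,T) = 1.6672 nats; H(T) = 0.6833 nats.
H(S|T) = 1.6672 − 0.6833 = 0.984 nats.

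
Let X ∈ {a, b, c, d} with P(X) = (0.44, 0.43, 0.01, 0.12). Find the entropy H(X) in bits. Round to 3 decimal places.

H(X) = −Σ p·log₂ p.
  −(0.44)·log₂(0.44) = 0.5211
  −(0.43)·log₂(0.43) = 0.5236
  −(0.01)·log₂(0.01) = 0.0664
  −(0.12)·log₂(0.12) = 0.3671
Sum: 0.5211 + 0.5236 + 0.0664 + 0.3671 = 1.478 bits.

1.478 bits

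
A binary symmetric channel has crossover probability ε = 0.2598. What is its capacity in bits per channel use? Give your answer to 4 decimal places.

Binary symmetric channel: C = 1 − h₂(ε) where h₂ is the binary entropy function.
h₂(0.2598) = −0.2598·log₂0.2598 − 0.7402·log₂0.7402 = 0.8264.
C = 1 − 0.8264 = 0.1736 bits per channel use.

0.1736 bits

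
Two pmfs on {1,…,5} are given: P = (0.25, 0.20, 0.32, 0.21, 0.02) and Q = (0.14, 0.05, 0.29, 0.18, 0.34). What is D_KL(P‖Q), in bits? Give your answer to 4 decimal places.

D(P‖Q) = Σ p·log₂(p/q).
  0.25·log₂(0.25/0.14) = 0.20913
  0.20·log₂(0.20/0.05) = 0.40000
  0.32·log₂(0.32/0.29) = 0.04545
  0.21·log₂(0.21/0.18) = 0.04670
  0.02·log₂(0.02/0.34) = -0.08175
D(P‖Q) = 0.6195 bits.

0.6195 bits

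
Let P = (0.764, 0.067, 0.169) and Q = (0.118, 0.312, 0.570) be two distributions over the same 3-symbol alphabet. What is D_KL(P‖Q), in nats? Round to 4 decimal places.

D(P‖Q) = Σ p·ln(p/q).
  0.764·ln(0.764/0.118) = 1.42706
  0.067·ln(0.067/0.312) = -0.10307
  0.169·ln(0.169/0.570) = -0.20546
D(P‖Q) = 1.1185 nats.

1.1185 nats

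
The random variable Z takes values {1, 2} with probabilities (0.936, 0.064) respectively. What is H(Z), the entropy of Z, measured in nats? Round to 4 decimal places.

H(Z) = −Σ p·ln p.
  −(0.936)·ln(0.936) = 0.06191
  −(0.064)·ln(0.064) = 0.17593
Sum: 0.06191 + 0.17593 = 0.2378 nats.

0.2378 nats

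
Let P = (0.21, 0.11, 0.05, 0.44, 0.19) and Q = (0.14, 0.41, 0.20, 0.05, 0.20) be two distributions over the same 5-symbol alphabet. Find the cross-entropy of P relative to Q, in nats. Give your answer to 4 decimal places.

H(P,Q) = −Σ p·ln q.
  −0.21·ln(0.14) = 0.41288
  −0.11·ln(0.41) = 0.09808
  −0.05·ln(0.20) = 0.08047
  −0.44·ln(0.05) = 1.31812
  −0.19·ln(0.20) = 0.30579
H(P,Q) = 2.2153 nats.

2.2153 nats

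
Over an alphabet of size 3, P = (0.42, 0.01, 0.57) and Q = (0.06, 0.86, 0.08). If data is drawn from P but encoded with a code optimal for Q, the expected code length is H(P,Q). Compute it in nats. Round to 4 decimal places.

H(P,Q) = −Σ p·ln q.
  −0.42·ln(0.06) = 1.18163
  −0.01·ln(0.86) = 0.00151
  −0.57·ln(0.08) = 1.43967
H(P,Q) = 2.6228 nats.

2.6228 nats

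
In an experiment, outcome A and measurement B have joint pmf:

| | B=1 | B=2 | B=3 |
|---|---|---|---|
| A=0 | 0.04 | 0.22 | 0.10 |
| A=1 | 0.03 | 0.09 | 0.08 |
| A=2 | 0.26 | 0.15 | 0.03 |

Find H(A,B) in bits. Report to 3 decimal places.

H(A,B) = −Σ p(x,y)·log₂ p(x,y) over all 9 cells.
  cell (0,1): −0.04·log₂0.04 = 0.1858
  cell (0,2): −0.22·log₂0.22 = 0.4806
  cell (0,3): −0.10·log₂0.10 = 0.3322
  cell (1,1): −0.03·log₂0.03 = 0.1518
  cell (1,2): −0.09·log₂0.09 = 0.3127
  cell (1,3): −0.08·log₂0.08 = 0.2915
  cell (2,1): −0.26·log₂0.26 = 0.5053
  cell (2,2): −0.15·log₂0.15 = 0.4105
  cell (2,3): −0.03·log₂0.03 = 0.1518
Sum = 2.822 bits.

2.822 bits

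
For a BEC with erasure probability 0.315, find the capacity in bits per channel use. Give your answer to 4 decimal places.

0.6850 bits

Binary erasure channel: capacity C = 1 − ε.
C = 1 − 0.315 = 0.6850 bits per channel use.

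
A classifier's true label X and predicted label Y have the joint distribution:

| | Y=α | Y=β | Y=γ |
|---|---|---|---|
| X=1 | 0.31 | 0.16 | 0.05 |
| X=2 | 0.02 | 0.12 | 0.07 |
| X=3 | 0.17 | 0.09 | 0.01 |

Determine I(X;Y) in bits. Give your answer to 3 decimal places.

Marginals: p(X) = (0.5200, 0.2100, 0.2700), p(Y) = (0.5000, 0.3700, 0.1300).
I(X;Y) = Σ p(x,y)·log₂[p(x,y)/(p(x)p(y))].
  (1,α): 0.31·log₂(1.1923) = 0.0787
  (1,β): 0.16·log₂(0.8316) = -0.0426
  (1,γ): 0.05·log₂(0.7396) = -0.0218
  (2,α): 0.02·log₂(0.1905) = -0.0478
  (2,β): 0.12·log₂(1.5444) = 0.0752
  (2,γ): 0.07·log₂(2.5641) = 0.0951
  (3,α): 0.17·log₂(1.2593) = 0.0565
  (3,β): 0.09·log₂(0.9009) = -0.0136
  (3,γ): 0.01·log₂(0.2849) = -0.0181
Sum = 0.162 bits.

0.162 bits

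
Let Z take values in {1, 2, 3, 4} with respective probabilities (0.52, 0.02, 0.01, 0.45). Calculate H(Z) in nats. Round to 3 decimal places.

H(Z) = −Σ p·ln p.
  −(0.52)·ln(0.52) = 0.3400
  −(0.02)·ln(0.02) = 0.0782
  −(0.01)·ln(0.01) = 0.0461
  −(0.45)·ln(0.45) = 0.3593
Sum: 0.3400 + 0.0782 + 0.0461 + 0.3593 = 0.824 nats.

0.824 nats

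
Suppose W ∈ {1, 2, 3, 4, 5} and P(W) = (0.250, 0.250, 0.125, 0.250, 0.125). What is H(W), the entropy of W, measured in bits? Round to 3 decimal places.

2.250 bits

H(W) = −Σ p·log₂ p.
  −(0.250)·log₂(0.250) = 0.5000
  −(0.250)·log₂(0.250) = 0.5000
  −(0.125)·log₂(0.125) = 0.3750
  −(0.250)·log₂(0.250) = 0.5000
  −(0.125)·log₂(0.125) = 0.3750
Sum: 0.5000 + 0.5000 + 0.3750 + 0.5000 + 0.3750 = 2.250 bits.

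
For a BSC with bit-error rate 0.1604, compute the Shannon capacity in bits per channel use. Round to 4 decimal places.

Binary symmetric channel: C = 1 − h₂(ε) where h₂ is the binary entropy function.
h₂(0.1604) = −0.1604·log₂0.1604 − 0.8396·log₂0.8396 = 0.6353.
C = 1 − 0.6353 = 0.3647 bits per channel use.

0.3647 bits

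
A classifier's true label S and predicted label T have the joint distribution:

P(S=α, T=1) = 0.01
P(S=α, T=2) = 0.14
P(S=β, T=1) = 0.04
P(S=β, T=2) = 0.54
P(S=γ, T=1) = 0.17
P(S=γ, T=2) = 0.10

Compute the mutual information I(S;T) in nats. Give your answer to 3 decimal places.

Marginals: p(S) = (0.1500, 0.5800, 0.2700), p(T) = (0.2200, 0.7800).
I(S;T) = H(S) + H(T) − H(S,T).
H(S) = 0.9540, H(T) = 0.5269, H(S,T) = 1.3143.
I(S;T) = 0.9540 + 0.5269 − 1.3143 = 0.167 nats.

0.167 nats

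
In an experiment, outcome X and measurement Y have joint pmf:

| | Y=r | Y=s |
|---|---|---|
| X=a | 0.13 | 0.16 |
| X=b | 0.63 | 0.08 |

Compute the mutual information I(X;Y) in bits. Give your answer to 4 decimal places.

Marginals: p(X) = (0.2900, 0.7100), p(Y) = (0.7600, 0.2400).
I(X;Y) = Σ p(x,y)·log₂[p(x,y)/(p(x)p(y))].
  (a,r): 0.13·log₂(0.5898) = -0.09901
  (a,s): 0.16·log₂(2.2989) = 0.19215
  (b,r): 0.63·log₂(1.1675) = 0.14078
  (b,s): 0.08·log₂(0.4695) = -0.08727
Sum = 0.1466 bits.

0.1466 bits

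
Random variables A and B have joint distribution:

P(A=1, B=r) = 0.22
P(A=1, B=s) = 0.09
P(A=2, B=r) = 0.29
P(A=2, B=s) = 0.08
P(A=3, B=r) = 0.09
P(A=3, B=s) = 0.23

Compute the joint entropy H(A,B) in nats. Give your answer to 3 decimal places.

1.666 nats

H(A,B) = −Σ p(x,y)·ln p(x,y) over all 6 cells.
  cell (1,r): −0.22·ln0.22 = 0.3331
  cell (1,s): −0.09·ln0.09 = 0.2167
  cell (2,r): −0.29·ln0.29 = 0.3590
  cell (2,s): −0.08·ln0.08 = 0.2021
  cell (3,r): −0.09·ln0.09 = 0.2167
  cell (3,s): −0.23·ln0.23 = 0.3380
Sum = 1.666 nats.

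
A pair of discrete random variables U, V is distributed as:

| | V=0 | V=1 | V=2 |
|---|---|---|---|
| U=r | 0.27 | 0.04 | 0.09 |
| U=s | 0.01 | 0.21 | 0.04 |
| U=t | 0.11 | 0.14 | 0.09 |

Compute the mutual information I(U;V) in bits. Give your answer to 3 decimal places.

Marginals: p(U) = (0.4000, 0.2600, 0.3400), p(V) = (0.3900, 0.3900, 0.2200).
I(U;V) = Σ p(x,y)·log₂[p(x,y)/(p(x)p(y))].
  (r,0): 0.27·log₂(1.7308) = 0.2137
  (r,1): 0.04·log₂(0.2564) = -0.0785
  (r,2): 0.09·log₂(1.0227) = 0.0029
  (s,0): 0.01·log₂(0.0986) = -0.0334
  (s,1): 0.21·log₂(2.0710) = 0.2206
  (s,2): 0.04·log₂(0.6993) = -0.0206
  (t,0): 0.11·log₂(0.8296) = -0.0297
  (t,1): 0.14·log₂(1.0558) = 0.0110
  (t,2): 0.09·log₂(1.2032) = 0.0240
Sum = 0.310 bits.

0.310 bits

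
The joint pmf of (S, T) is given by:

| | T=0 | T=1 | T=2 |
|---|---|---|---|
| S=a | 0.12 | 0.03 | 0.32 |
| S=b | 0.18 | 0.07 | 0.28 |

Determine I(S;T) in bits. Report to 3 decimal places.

Marginals: p(S) = (0.4700, 0.5300), p(T) = (0.3000, 0.1000, 0.6000).
I(S;T) = H(S) + H(T) − H(S,T).
H(S) = 0.9974, H(T) = 1.2955, H(S,T) = 2.2730.
I(S;T) = 0.9974 + 1.2955 − 2.2730 = 0.020 bits.

0.020 bits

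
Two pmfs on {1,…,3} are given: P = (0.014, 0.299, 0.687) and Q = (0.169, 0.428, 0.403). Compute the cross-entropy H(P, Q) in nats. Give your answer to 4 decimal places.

H(P,Q) = −Σ p·ln q.
  −0.014·ln(0.169) = 0.02489
  −0.299·ln(0.428) = 0.25374
  −0.687·ln(0.403) = 0.62436
H(P,Q) = 0.9030 nats.

0.9030 nats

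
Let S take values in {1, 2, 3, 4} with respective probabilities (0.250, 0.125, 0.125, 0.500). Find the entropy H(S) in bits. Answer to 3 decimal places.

1.750 bits

H(S) = −Σ p·log₂ p.
  −(0.250)·log₂(0.250) = 0.5000
  −(0.125)·log₂(0.125) = 0.3750
  −(0.125)·log₂(0.125) = 0.3750
  −(0.500)·log₂(0.500) = 0.5000
Sum: 0.5000 + 0.3750 + 0.3750 + 0.5000 = 1.750 bits.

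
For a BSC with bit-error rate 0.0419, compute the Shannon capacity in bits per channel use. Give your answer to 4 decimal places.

0.7491 bits

Binary symmetric channel: C = 1 − h₂(ε) where h₂ is the binary entropy function.
h₂(0.0419) = −0.0419·log₂0.0419 − 0.9581·log₂0.9581 = 0.2509.
C = 1 − 0.2509 = 0.7491 bits per channel use.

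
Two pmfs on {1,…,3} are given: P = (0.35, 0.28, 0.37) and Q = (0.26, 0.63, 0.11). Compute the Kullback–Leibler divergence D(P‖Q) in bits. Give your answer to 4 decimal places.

D(P‖Q) = Σ p·log₂(p/q).
  0.35·log₂(0.35/0.26) = 0.15010
  0.28·log₂(0.28/0.63) = -0.32758
  0.37·log₂(0.37/0.11) = 0.64751
D(P‖Q) = 0.4700 bits.

0.4700 bits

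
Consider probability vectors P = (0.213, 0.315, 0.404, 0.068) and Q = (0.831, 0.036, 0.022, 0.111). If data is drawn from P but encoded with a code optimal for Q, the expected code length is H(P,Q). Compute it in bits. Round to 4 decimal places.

4.0078 bits

H(P,Q) = −Σ p·log₂ q.
  −0.213·log₂(0.831) = 0.05689
  −0.315·log₂(0.036) = 1.51070
  −0.404·log₂(0.022) = 2.22457
  −0.068·log₂(0.111) = 0.21565
H(P,Q) = 4.0078 bits.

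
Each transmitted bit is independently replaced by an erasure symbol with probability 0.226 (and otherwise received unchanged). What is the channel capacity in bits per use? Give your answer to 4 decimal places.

0.7740 bits

Binary erasure channel: capacity C = 1 − ε.
C = 1 − 0.226 = 0.7740 bits per channel use.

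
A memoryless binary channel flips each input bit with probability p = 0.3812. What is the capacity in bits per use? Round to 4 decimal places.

Binary symmetric channel: C = 1 − h₂(ε) where h₂ is the binary entropy function.
h₂(0.3812) = −0.3812·log₂0.3812 − 0.6188·log₂0.6188 = 0.9589.
C = 1 − 0.9589 = 0.0411 bits per channel use.

0.0411 bits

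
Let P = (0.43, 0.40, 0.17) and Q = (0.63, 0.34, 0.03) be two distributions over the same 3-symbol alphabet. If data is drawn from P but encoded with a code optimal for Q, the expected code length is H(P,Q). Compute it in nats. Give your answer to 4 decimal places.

H(P,Q) = −Σ p·ln q.
  −0.43·ln(0.63) = 0.19868
  −0.40·ln(0.34) = 0.43152
  −0.17·ln(0.03) = 0.59611
H(P,Q) = 1.2263 nats.

1.2263 nats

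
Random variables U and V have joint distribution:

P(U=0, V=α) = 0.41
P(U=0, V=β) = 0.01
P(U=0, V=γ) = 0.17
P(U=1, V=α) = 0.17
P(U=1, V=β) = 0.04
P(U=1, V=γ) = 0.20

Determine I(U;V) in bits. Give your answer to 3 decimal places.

0.066 bits

Marginals: p(U) = (0.5900, 0.4100), p(V) = (0.5800, 0.0500, 0.3700).
I(U;V) = Σ p(x,y)·log₂[p(x,y)/(p(x)p(y))].
  (0,α): 0.41·log₂(1.1981) = 0.1069
  (0,β): 0.01·log₂(0.3390) = -0.0156
  (0,γ): 0.17·log₂(0.7787) = -0.0613
  (1,α): 0.17·log₂(0.7149) = -0.0823
  (1,β): 0.04·log₂(1.9512) = 0.0386
  (1,γ): 0.20·log₂(1.3184) = 0.0798
Sum = 0.066 bits.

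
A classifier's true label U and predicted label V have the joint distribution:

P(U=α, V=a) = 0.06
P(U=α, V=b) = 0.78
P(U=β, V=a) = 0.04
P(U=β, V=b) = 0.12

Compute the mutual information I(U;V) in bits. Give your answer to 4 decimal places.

0.0274 bits

Marginals: p(U) = (0.8400, 0.1600), p(V) = (0.1000, 0.9000).
I(U;V) = H(U) + H(V) − H(U,V).
H(U) = 0.6343, H(V) = 0.4690, H(U,V) = 1.0759.
I(U;V) = 0.6343 + 0.4690 − 1.0759 = 0.0274 bits.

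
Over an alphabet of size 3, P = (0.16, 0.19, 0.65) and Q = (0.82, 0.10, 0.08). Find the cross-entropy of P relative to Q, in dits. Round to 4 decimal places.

H(P,Q) = −Σ p·log₁₀ q.
  −0.16·log₁₀(0.82) = 0.01379
  −0.19·log₁₀(0.10) = 0.19000
  −0.65·log₁₀(0.08) = 0.71299
H(P,Q) = 0.9168 dits.

0.9168 dits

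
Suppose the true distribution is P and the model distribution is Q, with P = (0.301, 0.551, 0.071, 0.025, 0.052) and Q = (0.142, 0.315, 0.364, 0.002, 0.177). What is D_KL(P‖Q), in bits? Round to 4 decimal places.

0.6025 bits

D(P‖Q) = Σ p·log₂(p/q).
  0.301·log₂(0.301/0.142) = 0.32625
  0.551·log₂(0.551/0.315) = 0.44449
  0.071·log₂(0.071/0.364) = -0.16742
  0.025·log₂(0.025/0.002) = 0.09110
  0.052·log₂(0.052/0.177) = -0.09189
D(P‖Q) = 0.6025 bits.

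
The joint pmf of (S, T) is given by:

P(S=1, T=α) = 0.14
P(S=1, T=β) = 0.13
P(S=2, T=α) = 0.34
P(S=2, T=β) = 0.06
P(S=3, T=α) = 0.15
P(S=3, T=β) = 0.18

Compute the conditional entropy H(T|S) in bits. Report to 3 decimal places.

0.842 bits

Chain rule: H(T|S) = H(S,T) − H(S).
Marginals: p(S) = (0.2700, 0.4000, 0.3300), p(T) = (0.6300, 0.3700).
H(S,T) = 2.4083 bits; H(S) = 1.5666 bits.
H(T|S) = 2.4083 − 1.5666 = 0.842 bits.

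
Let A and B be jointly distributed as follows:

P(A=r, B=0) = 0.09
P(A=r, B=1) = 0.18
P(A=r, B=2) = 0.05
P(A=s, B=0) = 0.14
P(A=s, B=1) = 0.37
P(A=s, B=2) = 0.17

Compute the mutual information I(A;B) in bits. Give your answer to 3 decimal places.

0.011 bits

Marginals: p(A) = (0.3200, 0.6800), p(B) = (0.2300, 0.5500, 0.2200).
I(A;B) = H(A) + H(B) − H(A,B).
H(A) = 0.9044, H(B) = 1.4426, H(A,B) = 2.3365.
I(A;B) = 0.9044 + 1.4426 − 2.3365 = 0.011 bits.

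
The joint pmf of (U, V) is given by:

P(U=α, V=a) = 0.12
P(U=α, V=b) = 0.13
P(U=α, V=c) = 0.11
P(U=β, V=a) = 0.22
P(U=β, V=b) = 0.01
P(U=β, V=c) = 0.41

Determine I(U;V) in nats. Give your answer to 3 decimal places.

0.128 nats

Marginals: p(U) = (0.3600, 0.6400), p(V) = (0.3400, 0.1400, 0.5200).
I(U;V) = H(U) + H(V) − H(U,V).
H(U) = 0.6534, H(V) = 0.9821, H(U,V) = 1.5072.
I(U;V) = 0.6534 + 0.9821 − 1.5072 = 0.128 nats.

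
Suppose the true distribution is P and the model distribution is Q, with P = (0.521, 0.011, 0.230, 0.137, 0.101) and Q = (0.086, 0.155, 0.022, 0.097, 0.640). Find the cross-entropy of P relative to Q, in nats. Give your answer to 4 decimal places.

H(P,Q) = −Σ p·ln q.
  −0.521·ln(0.086) = 1.27823
  −0.011·ln(0.155) = 0.02051
  −0.230·ln(0.022) = 0.87784
  −0.137·ln(0.097) = 0.31963
  −0.101·ln(0.640) = 0.04507
H(P,Q) = 2.5413 nats.

2.5413 nats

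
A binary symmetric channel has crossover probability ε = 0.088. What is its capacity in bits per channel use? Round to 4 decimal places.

0.5702 bits

Binary symmetric channel: C = 1 − h₂(ε) where h₂ is the binary entropy function.
h₂(0.088) = −0.088·log₂0.088 − 0.912·log₂0.912 = 0.4298.
C = 1 − 0.4298 = 0.5702 bits per channel use.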